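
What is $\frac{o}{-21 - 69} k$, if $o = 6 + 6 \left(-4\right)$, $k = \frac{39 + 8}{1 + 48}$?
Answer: $\frac{47}{245} \approx 0.19184$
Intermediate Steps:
$k = \frac{47}{49} \approx 0.95918$
$o = -18$ ($o = 6 - 24 = -18$)
$\frac{o}{-21 - 69} k = - \frac{18}{-21 - 69} \cdot \frac{47}{49} = - \frac{18}{-90} \cdot \frac{47}{49} = \left(-18\right) \left(- \frac{1}{90}\right) \frac{47}{49} = \frac{1}{5} \cdot \frac{47}{49} = \frac{47}{245}$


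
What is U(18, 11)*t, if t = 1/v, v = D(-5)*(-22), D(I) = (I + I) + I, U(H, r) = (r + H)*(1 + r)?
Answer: 58/55 ≈ 1.0545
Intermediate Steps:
U(H, r) = (1 + r)*(H + r) (U(H, r) = (H + r)*(1 + r) = (1 + r)*(H + r))
D(I) = 3*I (D(I) = 2*I + I = 3*I)
v = 330 (v = (3*(-5))*(-22) = -15*(-22) = 330)
t = 1/330 ≈ 0.0030303
U(18, 11)*t = (18 + 11 + 11² + 18*11)*(1/330) = (18 + 11 + 121 + 198)*(1/330) = 348*(1/330) = 58/55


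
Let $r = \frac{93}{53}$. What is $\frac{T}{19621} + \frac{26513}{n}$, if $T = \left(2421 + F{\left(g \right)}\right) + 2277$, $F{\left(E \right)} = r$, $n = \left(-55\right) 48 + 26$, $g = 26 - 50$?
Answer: $- \frac{26920099951}{2718332582} \approx -9.9032$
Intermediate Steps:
$g = -24$
$r = \frac{93}{53}$ ($r = 93 \cdot \frac{1}{53} = \frac{93}{53} \approx 1.7547$)
$n = -2614$ ($n = -2640 + 26 = -2614$)
$F{\left(E \right)} = \frac{93}{53}$
$T = \frac{249087}{53}$ ($T = \left(2421 + \frac{93}{53}\right) + 2277 = \frac{128406}{53} + 2277 = \frac{249087}{53} \approx 4699.8$)
$\frac{T}{19621} + \frac{26513}{n} = \frac{249087}{53 \cdot 19621} + \frac{26513}{-2614} = \frac{249087}{53} \cdot \frac{1}{19621} + 26513 \left(- \frac{1}{2614}\right) = \frac{249087}{1039913} - \frac{26513}{2614} = - \frac{26920099951}{2718332582}$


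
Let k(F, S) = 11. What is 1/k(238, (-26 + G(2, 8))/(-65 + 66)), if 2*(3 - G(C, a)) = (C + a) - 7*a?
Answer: 1/11 ≈ 0.090909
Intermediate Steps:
G(C, a) = 3 + 3*a - C/2 (G(C, a) = 3 - ((C + a) - 7*a)/2 = 3 - (C - 6*a)/2 = 3 + (3*a - C/2) = 3 + 3*a - C/2)
1/k(238, (-26 + G(2, 8))/(-65 + 66)) = 1/11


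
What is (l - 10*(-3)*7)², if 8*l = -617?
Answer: 1129969/64 ≈ 17656.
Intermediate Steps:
l = -617/8 (l = (⅛)*(-617) = -617/8 ≈ -77.125)
(l - 10*(-3)*7)² = (-617/8 - 10*(-3)*7)² = (-617/8 + 30*7)² = (-617/8 + 210)² = (1063/8)² = 1129969/64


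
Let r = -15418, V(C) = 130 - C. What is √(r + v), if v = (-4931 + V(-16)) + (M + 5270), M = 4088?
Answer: 3*I*√1205 ≈ 104.14*I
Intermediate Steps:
v = 4573 (v = (-4931 + (130 - 1*(-16))) + (4088 + 5270) = (-4931 + (130 + 16)) + 9358 = (-4931 + 146) + 9358 = -4785 + 9358 = 4573)
√(r + v) = √(-15418 + 4573) = √(-10845) = 3*I*√1205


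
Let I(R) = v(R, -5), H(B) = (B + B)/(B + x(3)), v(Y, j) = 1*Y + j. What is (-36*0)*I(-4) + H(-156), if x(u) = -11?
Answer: 312/167 ≈ 1.8683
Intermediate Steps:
v(Y, j) = Y + j
H(B) = 2*B/(-11 + B) (H(B) = (B + B)/(B - 11) = (2*B)/(-11 + B) = 2*B/(-11 + B))
I(R) = -5 + R (I(R) = R - 5 = -5 + R)
(-36*0)*I(-4) + H(-156) = (-36*0)*(-5 - 4) + 2*(-156)/(-11 - 156) = 0*(-9) + 2*(-156)/(-167) = 0 + 2*(-156)*(-1/167) = 0 + 312/167 = 312/167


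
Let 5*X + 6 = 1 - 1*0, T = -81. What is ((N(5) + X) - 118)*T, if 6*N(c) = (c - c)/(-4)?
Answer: 9639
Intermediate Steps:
N(c) = 0 (N(c) = ((c - c)/(-4))/6 = (0*(-¼))/6 = (⅙)*0 = 0)
X = -1 (X = -6/5 + (1 - 1*0)/5 = -6/5 + (1 + 0)/5 = -6/5 + (⅕)*1 = -6/5 + ⅕ = -1)
((N(5) + X) - 118)*T = ((0 - 1) - 118)*(-81) = (-1 - 118)*(-81) = -119*(-81) = 9639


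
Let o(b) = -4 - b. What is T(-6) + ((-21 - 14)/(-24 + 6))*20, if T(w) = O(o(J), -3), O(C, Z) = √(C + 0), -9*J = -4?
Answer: 350/9 + 2*I*√10/3 ≈ 38.889 + 2.1082*I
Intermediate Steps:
J = 4/9 (J = -⅑*(-4) = 4/9 ≈ 0.44444)
O(C, Z) = √C
T(w) = 2*I*√10/3 (T(w) = √(-4 - 1*4/9) = √(-4 - 4/9) = √(-40/9) = 2*I*√10/3)
T(-6) + ((-21 - 14)/(-24 + 6))*20 = 2*I*√10/3 + ((-21 - 14)/(-24 + 6))*20 = 2*I*√10/3 - 35/(-18)*20 = 2*I*√10/3 - 35*(-1/18)*20 = 2*I*√10/3 + (35/18)*20 = 2*I*√10/3 + 350/9 = 350/9 + 2*I*√10/3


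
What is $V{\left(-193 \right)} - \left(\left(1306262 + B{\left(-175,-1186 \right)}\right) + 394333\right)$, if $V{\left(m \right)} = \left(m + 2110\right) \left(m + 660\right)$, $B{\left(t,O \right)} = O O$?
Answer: $-2211952$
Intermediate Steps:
$B{\left(t,O \right)} = O^{2}$
$V{\left(m \right)} = \left(660 + m\right) \left(2110 + m\right)$ ($V{\left(m \right)} = \left(2110 + m\right) \left(660 + m\right) = \left(660 + m\right) \left(2110 + m\right)$)
$V{\left(-193 \right)} - \left(\left(1306262 + B{\left(-175,-1186 \right)}\right) + 394333\right) = \left(1392600 + \left(-193\right)^{2} + 2770 \left(-193\right)\right) - \left(\left(1306262 + \left(-1186\right)^{2}\right) + 394333\right) = \left(1392600 + 37249 - 534610\right) - \left(\left(1306262 + 1406596\right) + 394333\right) = 895239 - \left(2712858 + 394333\right) = 895239 - 3107191 = -2211952$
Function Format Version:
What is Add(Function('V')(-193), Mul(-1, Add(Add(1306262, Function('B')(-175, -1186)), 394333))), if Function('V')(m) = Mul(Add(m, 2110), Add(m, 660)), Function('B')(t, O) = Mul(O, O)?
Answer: -2211952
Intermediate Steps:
Function('B')(t, O) = Pow(O, 2)
Function('V')(m) = Mul(Add(660, m), Add(2110, m)) (Function('V')(m) = Mul(Add(2110, m), Add(660, m)) = Mul(Add(660, m), Add(2110, m)))
Add(Function('V')(-193), Mul(-1, Add(Add(1306262, Function('B')(-175, -1186)), 394333))) = Add(Add(1392600, Pow(-193, 2), Mul(2770, -193)), Mul(-1, Add(Add(1306262, Pow(-1186, 2)), 394333))) = Add(Add(1392600, 37249, -534610), Mul(-1, Add(Add(1306262, 1406596), 394333))) = Add(895239, Mul(-1, Add(2712858, 394333))) = Add(895239, Mul(-1, 3107191)) = Add(895239, -3107191) = -2211952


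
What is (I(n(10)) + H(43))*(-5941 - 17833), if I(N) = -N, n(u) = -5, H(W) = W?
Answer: -1141152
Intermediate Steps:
(I(n(10)) + H(43))*(-5941 - 17833) = (-1*(-5) + 43)*(-5941 - 17833) = (5 + 43)*(-23774) = 48*(-23774) = -1141152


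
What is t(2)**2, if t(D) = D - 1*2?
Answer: 0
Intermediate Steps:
t(D) = -2 + D (t(D) = D - 2 = -2 + D)
t(2)**2 = (-2 + 2)**2 = 0**2 = 0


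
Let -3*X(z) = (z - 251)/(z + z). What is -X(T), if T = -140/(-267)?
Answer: -66877/840 ≈ -79.615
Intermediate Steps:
T = 140/267 (T = -140*(-1/267) = 140/267 ≈ 0.52434)
X(z) = -(-251 + z)/(6*z) (X(z) = -(z - 251)/(3*(z + z)) = -(-251 + z)/(3*(2*z)) = -(-251 + z)*1/(2*z)/3 = -(-251 + z)/(6*z))
-X(T) = -(251 - 1*140/267)/(6*140/267) = -267*(251 - 140/267)/(6*140) = -267*66877/(6*140*267) = -1*66877/840 = -66877/840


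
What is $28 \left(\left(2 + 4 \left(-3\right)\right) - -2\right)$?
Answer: $-224$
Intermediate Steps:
$28 \left(\left(2 + 4 \left(-3\right)\right) - -2\right) = 28 \left(\left(2 - 12\right) + \left(0 + 2\right)\right) = 28 \left(-10 + 2\right) = 28 \left(-8\right) = -224$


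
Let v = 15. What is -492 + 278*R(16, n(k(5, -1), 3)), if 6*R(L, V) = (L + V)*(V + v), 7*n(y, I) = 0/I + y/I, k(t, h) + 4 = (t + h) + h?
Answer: 13970494/1323 ≈ 10560.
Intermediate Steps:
k(t, h) = -4 + t + 2*h (k(t, h) = -4 + ((t + h) + h) = -4 + ((h + t) + h) = -4 + (t + 2*h) = -4 + t + 2*h)
n(y, I) = y/(7*I) (n(y, I) = (0/I + y/I)/7 = (0 + y/I)/7 = (y/I)/7 = y/(7*I))
R(L, V) = (15 + V)*(L + V)/6 (R(L, V) = ((L + V)*(V + 15))/6 = ((L + V)*(15 + V))/6 = ((15 + V)*(L + V))/6 = (15 + V)*(L + V)/6)
-492 + 278*R(16, n(k(5, -1), 3)) = -492 + 278*(((1/7)*(-4 + 5 + 2*(-1))/3)**2/6 + (5/2)*16 + 5*((1/7)*(-4 + 5 + 2*(-1))/3)/2 + (1/6)*16*((1/7)*(-4 + 5 + 2*(-1))/3)) = -492 + 278*(((1/7)*(-4 + 5 - 2)*(1/3))**2/6 + 40 + 5*((1/7)*(-4 + 5 - 2)*(1/3))/2 + (1/6)*16*((1/7)*(-4 + 5 - 2)*(1/3))) = -492 + 278*(((1/7)*(-1)*(1/3))**2/6 + 40 + 5*((1/7)*(-1)*(1/3))/2 + (1/6)*16*((1/7)*(-1)*(1/3))) = -492 + 278*((-1/21)**2/6 + 40 + (5/2)*(-1/21) + (1/6)*16*(-1/21)) = -492 + 278*((1/6)*(1/441) + 40 - 5/42 - 8/63) = -492 + 278*(1/2646 + 40 - 5/42 - 8/63) = -492 + 278*(52595/1323) = -492 + 14621410/1323 = 13970494/1323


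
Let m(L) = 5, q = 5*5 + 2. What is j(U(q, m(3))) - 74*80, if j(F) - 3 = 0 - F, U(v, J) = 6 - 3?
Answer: -5920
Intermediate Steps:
q = 27 (q = 25 + 2 = 27)
U(v, J) = 3
j(F) = 3 - F (j(F) = 3 + (0 - F) = 3 - F)
j(U(q, m(3))) - 74*80 = (3 - 1*3) - 74*80 = (3 - 3) - 5920 = 0 - 5920 = -5920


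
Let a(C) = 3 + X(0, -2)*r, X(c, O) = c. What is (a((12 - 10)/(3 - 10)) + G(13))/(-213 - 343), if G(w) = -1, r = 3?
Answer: -1/278 ≈ -0.0035971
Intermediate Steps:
a(C) = 3 (a(C) = 3 + 0*3 = 3 + 0 = 3)
(a((12 - 10)/(3 - 10)) + G(13))/(-213 - 343) = (3 - 1)/(-213 - 343) = 2/(-556) = 2*(-1/556) = -1/278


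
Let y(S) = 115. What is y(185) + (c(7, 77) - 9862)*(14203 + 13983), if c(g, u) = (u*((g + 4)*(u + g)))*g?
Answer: 13759672479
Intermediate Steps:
c(g, u) = g*u*(4 + g)*(g + u) (c(g, u) = (u*((4 + g)*(g + u)))*g = (u*(4 + g)*(g + u))*g = g*u*(4 + g)*(g + u))
y(185) + (c(7, 77) - 9862)*(14203 + 13983) = 115 + (7*77*(7² + 4*7 + 4*77 + 7*77) - 9862)*(14203 + 13983) = 115 + (7*77*(49 + 28 + 308 + 539) - 9862)*28186 = 115 + (7*77*924 - 9862)*28186 = 115 + (498036 - 9862)*28186 = 115 + 488174*28186 = 115 + 13759672364 = 13759672479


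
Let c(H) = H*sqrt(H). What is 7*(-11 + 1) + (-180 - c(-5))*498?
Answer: -89710 + 2490*I*sqrt(5) ≈ -89710.0 + 5567.8*I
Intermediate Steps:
c(H) = H**(3/2)
7*(-11 + 1) + (-180 - c(-5))*498 = 7*(-11 + 1) + (-180 - (-5)**(3/2))*498 = 7*(-10) + (-180 - (-5)*I*sqrt(5))*498 = -70 + (-180 + 5*I*sqrt(5))*498 = -70 + (-89640 + 2490*I*sqrt(5)) = -89710 + 2490*I*sqrt(5)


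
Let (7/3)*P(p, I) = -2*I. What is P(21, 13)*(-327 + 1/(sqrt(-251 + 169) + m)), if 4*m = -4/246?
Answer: 126568774566/34736191 + 4720248*I*sqrt(82)/34736191 ≈ 3643.7 + 1.2305*I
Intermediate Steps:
m = -1/246 (m = (-4/246)/4 = (-4*1/246)/4 = (1/4)*(-2/123) = -1/246 ≈ -0.0040650)
P(p, I) = -6*I/7 (P(p, I) = 3*(-2*I)/7 = -6*I/7)
P(21, 13)*(-327 + 1/(sqrt(-251 + 169) + m)) = (-6/7*13)*(-327 + 1/(sqrt(-251 + 169) - 1/246)) = -78*(-327 + 1/(sqrt(-82) - 1/246))/7 = -78*(-327 + 1/(I*sqrt(82) - 1/246))/7 = -78*(-327 + 1/(-1/246 + I*sqrt(82)))/7 = 25506/7 - 78/(7*(-1/246 + I*sqrt(82)))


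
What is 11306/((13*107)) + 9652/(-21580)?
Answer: 4433799/577265 ≈ 7.6807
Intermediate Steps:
11306/((13*107)) + 9652/(-21580) = 11306/1391 + 9652*(-1/21580) = 11306*(1/1391) - 2413/5395 = 11306/1391 - 2413/5395 = 4433799/577265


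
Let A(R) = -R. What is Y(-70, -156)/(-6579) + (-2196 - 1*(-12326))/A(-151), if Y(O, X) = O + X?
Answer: 66679396/993429 ≈ 67.120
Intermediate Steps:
Y(-70, -156)/(-6579) + (-2196 - 1*(-12326))/A(-151) = (-70 - 156)/(-6579) + (-2196 - 1*(-12326))/((-1*(-151))) = -226*(-1/6579) + (-2196 + 12326)/151 = 226/6579 + 10130*(1/151) = 226/6579 + 10130/151 = 66679396/993429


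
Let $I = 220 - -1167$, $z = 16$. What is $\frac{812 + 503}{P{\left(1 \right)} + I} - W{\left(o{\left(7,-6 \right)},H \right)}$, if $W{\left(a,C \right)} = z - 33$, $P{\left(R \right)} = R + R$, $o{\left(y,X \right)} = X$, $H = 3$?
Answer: $\frac{24928}{1389} \approx 17.947$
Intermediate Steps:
$P{\left(R \right)} = 2 R$
$I = 1387$ ($I = 220 + 1167 = 1387$)
$W{\left(a,C \right)} = -17$ ($W{\left(a,C \right)} = 16 - 33 = -17$)
$\frac{812 + 503}{P{\left(1 \right)} + I} - W{\left(o{\left(7,-6 \right)},H \right)} = \frac{812 + 503}{2 \cdot 1 + 1387} - -17 = \frac{1315}{2 + 1387} + 17 = \frac{1315}{1389} + 17 = \frac{24928}{1389}$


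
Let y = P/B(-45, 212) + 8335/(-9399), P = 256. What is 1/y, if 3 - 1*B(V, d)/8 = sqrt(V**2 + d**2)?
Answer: -230459898981/199187231491 + 176682402*sqrt(46969)/199187231491 ≈ -0.96476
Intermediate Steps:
B(V, d) = 24 - 8*sqrt(V**2 + d**2)
y = -8335/9399 + 256/(24 - 8*sqrt(46969)) (y = 256/(24 - 8*sqrt((-45)**2 + 212**2)) + 8335/(-9399) = 256/(24 - 8*sqrt(2025 + 44944)) + 8335*(-1/9399) = 256/(24 - 8*sqrt(46969)) - 8335/9399 = -8335/9399 + 256/(24 - 8*sqrt(46969)) ≈ -1.0365)
1/y = 1/(-24519619/27586065 - 2*sqrt(46969)/2935)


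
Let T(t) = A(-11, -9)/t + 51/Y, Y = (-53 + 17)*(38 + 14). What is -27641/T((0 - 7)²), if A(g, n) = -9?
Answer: 845151216/6449 ≈ 1.3105e+5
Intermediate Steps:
Y = -1872 (Y = -36*52 = -1872)
T(t) = -17/624 - 9/t (T(t) = -9/t + 51/(-1872) = -9/t + 51*(-1/1872) = -9/t - 17/624 = -17/624 - 9/t)
-27641/T((0 - 7)²) = -27641/(-17/624 - 9/(0 - 7)²) = -27641/(-17/624 - 9/((-7)²)) = -27641/(-17/624 - 9/49) = -27641/(-6449/30576) = -27641*(-30576/6449) = 845151216/6449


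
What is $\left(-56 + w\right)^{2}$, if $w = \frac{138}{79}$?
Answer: $\frac{18369796}{6241} \approx 2943.4$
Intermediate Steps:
$w = \frac{138}{79}$ ($w = 138 \cdot \frac{1}{79} = \frac{138}{79} \approx 1.7468$)
$\left(-56 + w\right)^{2} = \left(-56 + \frac{138}{79}\right)^{2} = \left(- \frac{4286}{79}\right)^{2} = \frac{18369796}{6241}$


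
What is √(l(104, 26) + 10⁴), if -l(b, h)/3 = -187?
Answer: √10561 ≈ 102.77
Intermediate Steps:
l(b, h) = 561 (l(b, h) = -3*(-187) = 561)
√(l(104, 26) + 10⁴) = √(561 + 10⁴) = √(561 + 10000) = √10561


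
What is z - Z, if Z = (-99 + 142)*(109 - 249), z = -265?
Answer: 5755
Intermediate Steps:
Z = -6020 (Z = 43*(-140) = -6020)
z - Z = -265 - 1*(-6020) = -265 + 6020 = 5755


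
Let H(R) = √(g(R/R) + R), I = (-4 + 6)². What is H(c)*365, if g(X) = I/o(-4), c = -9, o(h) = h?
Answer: 365*I*√10 ≈ 1154.2*I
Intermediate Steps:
I = 4 (I = 2² = 4)
g(X) = -1 (g(X) = 4/(-4) = 4*(-¼) = -1)
H(R) = √(-1 + R)
H(c)*365 = √(-1 - 9)*365 = √(-10)*365 = (I*√10)*365 = 365*I*√10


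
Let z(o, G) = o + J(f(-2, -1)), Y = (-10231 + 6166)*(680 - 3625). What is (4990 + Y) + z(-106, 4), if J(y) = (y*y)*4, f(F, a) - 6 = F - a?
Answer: 11976409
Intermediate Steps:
f(F, a) = 6 + F - a (f(F, a) = 6 + (F - a) = 6 + F - a)
J(y) = 4*y² (J(y) = y²*4 = 4*y²)
Y = 11971425 (Y = -4065*(-2945) = 11971425)
z(o, G) = 100 + o (z(o, G) = o + 4*(6 - 2 - 1*(-1))² = o + 4*(6 - 2 + 1)² = o + 4*5² = o + 4*25 = o + 100 = 100 + o)
(4990 + Y) + z(-106, 4) = (4990 + 11971425) + (100 - 106) = 11976415 - 6 = 11976409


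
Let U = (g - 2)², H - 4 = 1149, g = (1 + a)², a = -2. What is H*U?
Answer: 1153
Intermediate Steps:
g = 1 (g = (1 - 2)² = (-1)² = 1)
H = 1153 (H = 4 + 1149 = 1153)
U = 1 (U = (1 - 2)² = (-1)² = 1)
H*U = 1153*1 = 1153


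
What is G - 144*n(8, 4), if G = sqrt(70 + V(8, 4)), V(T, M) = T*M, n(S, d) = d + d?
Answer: -1152 + sqrt(102) ≈ -1141.9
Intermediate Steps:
n(S, d) = 2*d
V(T, M) = M*T
G = sqrt(102) (G = sqrt(70 + 4*8) = sqrt(70 + 32) = sqrt(102) ≈ 10.100)
G - 144*n(8, 4) = sqrt(102) - 288*4 = sqrt(102) - 144*8 = sqrt(102) - 1152 = -1152 + sqrt(102)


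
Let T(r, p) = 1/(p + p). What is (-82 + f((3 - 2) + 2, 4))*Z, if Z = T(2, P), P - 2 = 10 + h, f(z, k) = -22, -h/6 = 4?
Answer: 13/3 ≈ 4.3333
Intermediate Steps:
h = -24 (h = -6*4 = -24)
P = -12 (P = 2 + (10 - 24) = 2 - 14 = -12)
T(r, p) = 1/(2*p)
Z = -1/24 (Z = (½)/(-12) = (½)*(-1/12) = -1/24 ≈ -0.041667)
(-82 + f((3 - 2) + 2, 4))*Z = (-82 - 22)*(-1/24) = -104*(-1/24) = 13/3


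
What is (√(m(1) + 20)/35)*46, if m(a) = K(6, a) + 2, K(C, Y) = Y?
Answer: 46*√23/35 ≈ 6.3031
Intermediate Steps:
m(a) = 2 + a (m(a) = a + 2 = 2 + a)
(√(m(1) + 20)/35)*46 = (√((2 + 1) + 20)/35)*46 = (√(3 + 20)*(1/35))*46 = (√23*(1/35))*46 = (√23/35)*46 = 46*√23/35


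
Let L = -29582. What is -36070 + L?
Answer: -65652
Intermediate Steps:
-36070 + L = -36070 - 29582 = -65652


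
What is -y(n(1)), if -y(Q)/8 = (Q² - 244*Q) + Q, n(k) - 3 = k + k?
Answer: -9520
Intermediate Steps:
n(k) = 3 + 2*k (n(k) = 3 + (k + k) = 3 + 2*k)
y(Q) = -8*Q² + 1944*Q (y(Q) = -8*((Q² - 244*Q) + Q) = -8*(Q² - 243*Q) = -8*Q² + 1944*Q)
-y(n(1)) = -8*(3 + 2*1)*(243 - (3 + 2*1)) = -8*(3 + 2)*(243 - (3 + 2)) = -8*5*(243 - 1*5) = -8*5*(243 - 5) = -8*5*238 = -1*9520 = -9520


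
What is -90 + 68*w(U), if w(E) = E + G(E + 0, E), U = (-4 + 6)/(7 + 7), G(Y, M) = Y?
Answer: -494/7 ≈ -70.571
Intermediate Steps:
U = ⅐ (U = 2/14 = 2*(1/14) = ⅐ ≈ 0.14286)
w(E) = 2*E (w(E) = E + (E + 0) = E + E = 2*E)
-90 + 68*w(U) = -90 + 68*(2*(⅐)) = -90 + 68*(2/7) = -90 + 136/7 = -494/7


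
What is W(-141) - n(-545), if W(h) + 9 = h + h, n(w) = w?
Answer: 254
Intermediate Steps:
W(h) = -9 + 2*h (W(h) = -9 + (h + h) = -9 + 2*h)
W(-141) - n(-545) = (-9 + 2*(-141)) - 1*(-545) = (-9 - 282) + 545 = -291 + 545 = 254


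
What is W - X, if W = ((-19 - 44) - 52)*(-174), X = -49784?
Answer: 69794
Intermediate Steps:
W = 20010 (W = (-63 - 52)*(-174) = -115*(-174) = 20010)
W - X = 20010 - 1*(-49784) = 20010 + 49784 = 69794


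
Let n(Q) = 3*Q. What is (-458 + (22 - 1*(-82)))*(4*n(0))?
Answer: 0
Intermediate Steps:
(-458 + (22 - 1*(-82)))*(4*n(0)) = (-458 + (22 - 1*(-82)))*(4*(3*0)) = (-458 + (22 + 82))*(4*0) = (-458 + 104)*0 = -354*0 = 0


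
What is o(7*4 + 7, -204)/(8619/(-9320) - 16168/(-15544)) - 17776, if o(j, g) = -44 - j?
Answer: -38564709368/2089003 ≈ -18461.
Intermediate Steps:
o(7*4 + 7, -204)/(8619/(-9320) - 16168/(-15544)) - 17776 = (-44 - (7*4 + 7))/(8619/(-9320) - 16168/(-15544)) - 17776 = (-44 - (28 + 7))/(8619*(-1/9320) - 16168*(-1/15544)) - 17776 = (-44 - 1*35)/(-8619/9320 + 2021/1943) - 17776 = (-44 - 35)/(2089003/18108760) - 17776 = -79*18108760/2089003 - 17776 = -1430592040/2089003 - 17776 = -38564709368/2089003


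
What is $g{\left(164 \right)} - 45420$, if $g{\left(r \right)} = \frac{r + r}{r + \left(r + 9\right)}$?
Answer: $- \frac{15306212}{337} \approx -45419.0$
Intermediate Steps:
$g{\left(r \right)} = \frac{2 r}{9 + 2 r}$ ($g{\left(r \right)} = \frac{2 r}{r + \left(9 + r\right)} = \frac{2 r}{9 + 2 r}$)
$g{\left(164 \right)} - 45420 = 2 \cdot 164 \frac{1}{9 + 2 \cdot 164} - 45420 = 2 \cdot 164 \frac{1}{9 + 328} - 45420 = 2 \cdot 164 \cdot \frac{1}{337} - 45420 = \frac{328}{337} - 45420 = - \frac{15306212}{337}$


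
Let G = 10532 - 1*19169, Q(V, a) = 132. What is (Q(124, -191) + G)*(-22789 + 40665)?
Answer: -152035380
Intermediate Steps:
G = -8637 (G = 10532 - 19169 = -8637)
(Q(124, -191) + G)*(-22789 + 40665) = (132 - 8637)*(-22789 + 40665) = -8505*17876 = -152035380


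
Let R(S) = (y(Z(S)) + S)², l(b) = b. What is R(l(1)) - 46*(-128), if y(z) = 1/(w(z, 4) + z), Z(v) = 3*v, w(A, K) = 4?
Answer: 288576/49 ≈ 5889.3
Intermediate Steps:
y(z) = 1/(4 + z)
R(S) = (S + 1/(4 + 3*S))² (R(S) = (1/(4 + 3*S) + S)² = (S + 1/(4 + 3*S))²)
R(l(1)) - 46*(-128) = (1 + 1/(4 + 3*1))² - 46*(-128) = (1 + 1/(4 + 3))² + 5888 = (1 + 1/7)² + 5888 = (1 + ⅐)² + 5888 = (8/7)² + 5888 = 64/49 + 5888 = 288576/49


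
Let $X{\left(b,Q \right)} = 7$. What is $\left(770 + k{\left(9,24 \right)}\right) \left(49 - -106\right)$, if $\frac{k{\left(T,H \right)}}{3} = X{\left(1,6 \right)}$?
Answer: $122605$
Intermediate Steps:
$k{\left(T,H \right)} = 21$ ($k{\left(T,H \right)} = 3 \cdot 7 = 21$)
$\left(770 + k{\left(9,24 \right)}\right) \left(49 - -106\right) = \left(770 + 21\right) \left(49 - -106\right) = 791 \left(49 + 106\right) = 791 \cdot 155 = 122605$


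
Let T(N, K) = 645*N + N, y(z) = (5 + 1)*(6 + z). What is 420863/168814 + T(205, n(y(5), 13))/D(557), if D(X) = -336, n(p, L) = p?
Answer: -5553657013/14180376 ≈ -391.64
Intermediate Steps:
y(z) = 36 + 6*z (y(z) = 6*(6 + z) = 36 + 6*z)
T(N, K) = 646*N
420863/168814 + T(205, n(y(5), 13))/D(557) = 420863/168814 + (646*205)/(-336) = 420863*(1/168814) + 132430*(-1/336) = 420863/168814 - 66215/168 = -5553657013/14180376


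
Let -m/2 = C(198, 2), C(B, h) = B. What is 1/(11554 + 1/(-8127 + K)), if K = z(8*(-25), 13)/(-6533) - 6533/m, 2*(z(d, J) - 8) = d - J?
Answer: 20982382541/242430445291646 ≈ 8.6550e-5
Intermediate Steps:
m = -396 (m = -2*198 = -396)
z(d, J) = 8 + d/2 - J/2 (z(d, J) = 8 + (d - J)/2 = 8 + (d/2 - J/2) = 8 + d/2 - J/2)
K = 42719095/2587068 (K = (8 + (8*(-25))/2 - ½*13)/(-6533) - 6533/(-396) = (8 + (½)*(-200) - 13/2)*(-1/6533) - 6533*(-1/396) = (8 - 100 - 13/2)*(-1/6533) + 6533/396 = -197/2*(-1/6533) + 6533/396 = 197/13066 + 6533/396 = 42719095/2587068 ≈ 16.513)
1/(11554 + 1/(-8127 + K)) = 1/(11554 + 1/(-8127 + 42719095/2587068)) = 1/(11554 + 1/(-20982382541/2587068)) = 1/(11554 - 2587068/20982382541) = 1/(242430445291646/20982382541) = 20982382541/242430445291646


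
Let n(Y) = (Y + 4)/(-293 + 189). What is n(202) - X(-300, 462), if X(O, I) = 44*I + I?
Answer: -1081183/52 ≈ -20792.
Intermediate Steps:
X(O, I) = 45*I
n(Y) = -1/26 - Y/104 (n(Y) = (4 + Y)/(-104) = (4 + Y)*(-1/104) = -1/26 - Y/104)
n(202) - X(-300, 462) = (-1/26 - 1/104*202) - 45*462 = (-1/26 - 101/52) - 1*20790 = -103/52 - 20790 = -1081183/52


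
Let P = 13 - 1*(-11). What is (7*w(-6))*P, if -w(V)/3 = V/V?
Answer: -504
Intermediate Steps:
P = 24 (P = 13 + 11 = 24)
w(V) = -3 (w(V) = -3*V/V = -3*1 = -3)
(7*w(-6))*P = (7*(-3))*24 = -21*24 = -504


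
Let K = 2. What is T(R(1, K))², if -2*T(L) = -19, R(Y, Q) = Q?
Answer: 361/4 ≈ 90.250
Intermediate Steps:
T(L) = 19/2 (T(L) = -½*(-19) = 19/2)
T(R(1, K))² = (19/2)² = 361/4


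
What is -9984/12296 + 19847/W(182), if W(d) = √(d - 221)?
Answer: -1248/1537 - 19847*I*√39/39 ≈ -0.81197 - 3178.1*I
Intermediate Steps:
W(d) = √(-221 + d)
-9984/12296 + 19847/W(182) = -9984/12296 + 19847/(√(-221 + 182)) = -9984*1/12296 + 19847/(√(-39)) = -1248/1537 + 19847/((I*√39)) = -1248/1537 + 19847*(-I*√39/39) = -1248/1537 - 19847*I*√39/39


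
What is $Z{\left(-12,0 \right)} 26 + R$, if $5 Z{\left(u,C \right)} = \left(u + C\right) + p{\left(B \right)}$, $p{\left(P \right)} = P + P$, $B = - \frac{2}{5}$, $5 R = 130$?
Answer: $- \frac{1014}{25} \approx -40.56$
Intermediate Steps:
$R = 26$ ($R = \frac{1}{5} \cdot 130 = 26$)
$B = - \frac{2}{5}$ ($B = \left(-2\right) \frac{1}{5} = - \frac{2}{5} \approx -0.4$)
$p{\left(P \right)} = 2 P$
$Z{\left(u,C \right)} = - \frac{4}{25} + \frac{C}{5} + \frac{u}{5}$ ($Z{\left(u,C \right)} = \frac{\left(u + C\right) + 2 \left(- \frac{2}{5}\right)}{5} = \frac{\left(C + u\right) - \frac{4}{5}}{5} = \frac{- \frac{4}{5} + C + u}{5} = - \frac{4}{25} + \frac{C}{5} + \frac{u}{5}$)
$Z{\left(-12,0 \right)} 26 + R = \left(- \frac{4}{25} + \frac{1}{5} \cdot 0 + \frac{1}{5} \left(-12\right)\right) 26 + 26 = \left(- \frac{4}{25} + 0 - \frac{12}{5}\right) 26 + 26 = \left(- \frac{64}{25}\right) 26 + 26 = - \frac{1664}{25} + 26 = - \frac{1014}{25}$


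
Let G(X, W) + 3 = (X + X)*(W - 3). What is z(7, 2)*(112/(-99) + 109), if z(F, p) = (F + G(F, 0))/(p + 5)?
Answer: -405802/693 ≈ -585.57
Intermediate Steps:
G(X, W) = -3 + 2*X*(-3 + W) (G(X, W) = -3 + (X + X)*(W - 3) = -3 + (2*X)*(-3 + W) = -3 + 2*X*(-3 + W))
z(F, p) = (-3 - 5*F)/(5 + p) (z(F, p) = (F + (-3 - 6*F + 2*0*F))/(p + 5) = (F + (-3 - 6*F + 0))/(5 + p) = (F + (-3 - 6*F))/(5 + p) = (-3 - 5*F)/(5 + p))
z(7, 2)*(112/(-99) + 109) = ((-3 - 5*7)/(5 + 2))*(112/(-99) + 109) = ((-3 - 35)/7)*(112*(-1/99) + 109) = ((⅐)*(-38))*(-112/99 + 109) = -38/7*10679/99 = -405802/693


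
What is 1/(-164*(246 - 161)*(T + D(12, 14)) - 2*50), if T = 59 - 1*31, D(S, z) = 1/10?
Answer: -1/391814 ≈ -2.5522e-6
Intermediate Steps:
D(S, z) = ⅒ (D(S, z) = 1*(⅒) = ⅒)
T = 28 (T = 59 - 31 = 28)
1/(-164*(246 - 161)*(T + D(12, 14)) - 2*50) = 1/(-164*(246 - 161)*(28 + ⅒) - 2*50) = 1/(-13940*281/10 - 100) = 1/(-164*4777/2 - 100) = 1/(-391714 - 100) = 1/(-391814) = -1/391814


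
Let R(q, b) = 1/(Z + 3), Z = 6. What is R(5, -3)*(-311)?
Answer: -311/9 ≈ -34.556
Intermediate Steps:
R(q, b) = ⅑ (R(q, b) = 1/(6 + 3) = 1/9 = ⅑)
R(5, -3)*(-311) = (⅑)*(-311) = -311/9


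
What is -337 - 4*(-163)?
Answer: 315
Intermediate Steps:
-337 - 4*(-163) = -337 + 652 = 315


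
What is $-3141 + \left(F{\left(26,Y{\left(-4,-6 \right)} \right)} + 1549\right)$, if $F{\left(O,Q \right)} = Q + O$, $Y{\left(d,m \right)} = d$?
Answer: $-1570$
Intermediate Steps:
$F{\left(O,Q \right)} = O + Q$
$-3141 + \left(F{\left(26,Y{\left(-4,-6 \right)} \right)} + 1549\right) = -3141 + \left(\left(26 - 4\right) + 1549\right) = -3141 + \left(22 + 1549\right) = -3141 + 1571 = -1570$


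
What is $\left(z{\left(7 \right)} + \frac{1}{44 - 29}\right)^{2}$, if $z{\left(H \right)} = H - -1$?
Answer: $\frac{14641}{225} \approx 65.071$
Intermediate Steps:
$z{\left(H \right)} = 1 + H$ ($z{\left(H \right)} = H + 1 = 1 + H$)
$\left(z{\left(7 \right)} + \frac{1}{44 - 29}\right)^{2} = \left(\left(1 + 7\right) + \frac{1}{44 - 29}\right)^{2} = \left(8 + \frac{1}{15}\right)^{2} = \left(\frac{121}{15}\right)^{2} = \frac{14641}{225}$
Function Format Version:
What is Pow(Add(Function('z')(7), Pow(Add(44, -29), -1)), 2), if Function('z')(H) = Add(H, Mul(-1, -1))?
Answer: Rational(14641, 225) ≈ 65.071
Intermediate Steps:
Function('z')(H) = Add(1, H) (Function('z')(H) = Add(H, 1) = Add(1, H))
Pow(Add(Function('z')(7), Pow(Add(44, -29), -1)), 2) = Pow(Add(Add(1, 7), Pow(Add(44, -29), -1)), 2) = Pow(Add(8, Pow(15, -1)), 2) = Pow(Add(8, Rational(1, 15)), 2) = Pow(Rational(121, 15), 2) = Rational(14641, 225)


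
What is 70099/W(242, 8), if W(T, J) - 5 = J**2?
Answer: 70099/69 ≈ 1015.9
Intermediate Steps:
W(T, J) = 5 + J**2
70099/W(242, 8) = 70099/(5 + 8**2) = 70099/(5 + 64) = 70099/69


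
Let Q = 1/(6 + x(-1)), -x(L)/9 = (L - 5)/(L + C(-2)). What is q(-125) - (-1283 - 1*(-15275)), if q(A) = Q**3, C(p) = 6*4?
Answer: -99033796729/7077888 ≈ -13992.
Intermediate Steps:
C(p) = 24
x(L) = -9*(-5 + L)/(24 + L) (x(L) = -9*(L - 5)/(L + 24) = -9*(-5 + L)/(24 + L))
Q = 23/192 (Q = 1/(6 + 9*(5 - 1*(-1))/(24 - 1)) = 1/(6 + 9*(5 + 1)/23) = 1/(6 + 9*(1/23)*6) = 1/(6 + 54/23) = 1/(192/23) = 23/192 ≈ 0.11979)
q(A) = 12167/7077888 (q(A) = (23/192)**3 = 12167/7077888)
q(-125) - (-1283 - 1*(-15275)) = 12167/7077888 - (-1283 - 1*(-15275)) = 12167/7077888 - (-1283 + 15275) = 12167/7077888 - 1*13992 = 12167/7077888 - 13992 = -99033796729/7077888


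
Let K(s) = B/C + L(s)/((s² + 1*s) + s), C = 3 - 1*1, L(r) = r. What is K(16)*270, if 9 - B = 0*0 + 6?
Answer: 420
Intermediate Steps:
C = 2 (C = 3 - 1 = 2)
B = 3 (B = 9 - (0*0 + 6) = 9 - (0 + 6) = 9 - 1*6 = 9 - 6 = 3)
K(s) = 3/2 + s/(s² + 2*s) (K(s) = 3/2 + s/((s² + 1*s) + s) = 3*(½) + s/((s² + s) + s) = 3/2 + s/((s + s²) + s) = 3/2 + s/(s² + 2*s))
K(16)*270 = ((8 + 3*16)/(2*(2 + 16)))*270 = ((½)*(8 + 48)/18)*270 = ((½)*(1/18)*56)*270 = (14/9)*270 = 420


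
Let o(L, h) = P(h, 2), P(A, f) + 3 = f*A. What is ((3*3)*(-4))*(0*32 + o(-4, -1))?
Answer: 180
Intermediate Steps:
P(A, f) = -3 + A*f (P(A, f) = -3 + f*A = -3 + A*f)
o(L, h) = -3 + 2*h (o(L, h) = -3 + h*2 = -3 + 2*h)
((3*3)*(-4))*(0*32 + o(-4, -1)) = ((3*3)*(-4))*(0*32 + (-3 + 2*(-1))) = (9*(-4))*(0 + (-3 - 2)) = -36*(0 - 5) = -36*(-5) = 180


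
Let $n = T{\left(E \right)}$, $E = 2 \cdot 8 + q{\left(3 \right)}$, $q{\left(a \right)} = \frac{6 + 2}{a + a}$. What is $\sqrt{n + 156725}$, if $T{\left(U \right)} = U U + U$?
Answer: $\frac{\sqrt{1413385}}{3} \approx 396.29$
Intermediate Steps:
$q{\left(a \right)} = \frac{4}{a}$ ($q{\left(a \right)} = \frac{8}{2 a} = 8 \frac{1}{2 a} = \frac{4}{a}$)
$E = \frac{52}{3}$ ($E = 2 \cdot 8 + \frac{4}{3} = 16 + 4 \cdot \frac{1}{3} = 16 + \frac{4}{3} = \frac{52}{3} \approx 17.333$)
$T{\left(U \right)} = U + U^{2}$ ($T{\left(U \right)} = U^{2} + U = U + U^{2}$)
$n = \frac{2860}{9}$ ($n = \frac{52 \left(1 + \frac{52}{3}\right)}{3} = \frac{52}{3} \cdot \frac{55}{3} = \frac{2860}{9} \approx 317.78$)
$\sqrt{n + 156725} = \sqrt{\frac{2860}{9} + 156725} = \sqrt{\frac{1413385}{9}} = \frac{\sqrt{1413385}}{3}$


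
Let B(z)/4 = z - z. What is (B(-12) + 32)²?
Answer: 1024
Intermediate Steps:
B(z) = 0 (B(z) = 4*(z - z) = 4*0 = 0)
(B(-12) + 32)² = (0 + 32)² = 32² = 1024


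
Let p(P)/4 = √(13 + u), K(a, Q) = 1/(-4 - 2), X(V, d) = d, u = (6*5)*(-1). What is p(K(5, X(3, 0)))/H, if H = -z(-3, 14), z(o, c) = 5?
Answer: -4*I*√17/5 ≈ -3.2985*I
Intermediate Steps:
u = -30 (u = 30*(-1) = -30)
H = -5 (H = -1*5 = -5)
K(a, Q) = -⅙ (K(a, Q) = 1/(-6) = -⅙)
p(P) = 4*I*√17 (p(P) = 4*√(13 - 30) = 4*√(-17) = 4*(I*√17) = 4*I*√17)
p(K(5, X(3, 0)))/H = (4*I*√17)/(-5) = (4*I*√17)*(-⅕) = -4*I*√17/5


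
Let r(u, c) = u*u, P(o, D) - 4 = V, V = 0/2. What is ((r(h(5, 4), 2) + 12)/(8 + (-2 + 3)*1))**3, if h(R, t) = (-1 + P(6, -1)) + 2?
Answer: 50653/729 ≈ 69.483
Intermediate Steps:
V = 0 (V = 0*(1/2) = 0)
P(o, D) = 4 (P(o, D) = 4 + 0 = 4)
h(R, t) = 5 (h(R, t) = (-1 + 4) + 2 = 3 + 2 = 5)
r(u, c) = u**2
((r(h(5, 4), 2) + 12)/(8 + (-2 + 3)*1))**3 = ((5**2 + 12)/(8 + (-2 + 3)*1))**3 = ((25 + 12)/(8 + 1*1))**3 = (37/(8 + 1))**3 = (37/9)**3 = 50653/729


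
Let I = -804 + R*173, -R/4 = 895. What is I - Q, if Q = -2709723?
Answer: 2089579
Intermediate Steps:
R = -3580 (R = -4*895 = -3580)
I = -620144 (I = -804 - 3580*173 = -804 - 619340 = -620144)
I - Q = -620144 - 1*(-2709723) = -620144 + 2709723 = 2089579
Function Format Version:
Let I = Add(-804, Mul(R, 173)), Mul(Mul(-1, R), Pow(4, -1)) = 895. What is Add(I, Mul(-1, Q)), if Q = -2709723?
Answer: 2089579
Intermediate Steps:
R = -3580 (R = Mul(-4, 895) = -3580)
I = -620144 (I = Add(-804, Mul(-3580, 173)) = Add(-804, -619340) = -620144)
Add(I, Mul(-1, Q)) = Add(-620144, Mul(-1, -2709723)) = Add(-620144, 2709723) = 2089579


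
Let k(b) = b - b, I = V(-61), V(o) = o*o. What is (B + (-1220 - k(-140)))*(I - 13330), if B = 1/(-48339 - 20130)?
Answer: 267553575743/22823 ≈ 1.1723e+7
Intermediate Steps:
V(o) = o**2
I = 3721 (I = (-61)**2 = 3721)
k(b) = 0
B = -1/68469 (B = 1/(-68469) = -1/68469 ≈ -1.4605e-5)
(B + (-1220 - k(-140)))*(I - 13330) = (-1/68469 + (-1220 - 1*0))*(3721 - 13330) = (-1/68469 + (-1220 + 0))*(-9609) = (-1/68469 - 1220)*(-9609) = -83532181/68469*(-9609) = 267553575743/22823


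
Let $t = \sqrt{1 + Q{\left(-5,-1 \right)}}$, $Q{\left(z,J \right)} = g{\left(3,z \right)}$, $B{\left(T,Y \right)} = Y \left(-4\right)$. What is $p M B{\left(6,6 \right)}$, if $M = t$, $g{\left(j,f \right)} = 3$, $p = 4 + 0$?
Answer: $-192$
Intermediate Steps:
$B{\left(T,Y \right)} = - 4 Y$
$p = 4$
$Q{\left(z,J \right)} = 3$
$t = 2$ ($t = \sqrt{1 + 3} = \sqrt{4} = 2$)
$M = 2$
$p M B{\left(6,6 \right)} = 4 \cdot 2 \left(\left(-4\right) 6\right) = 8 \left(-24\right) = -192$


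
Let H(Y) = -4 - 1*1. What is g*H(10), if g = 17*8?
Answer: -680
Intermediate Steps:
H(Y) = -5 (H(Y) = -4 - 1 = -5)
g = 136
g*H(10) = 136*(-5) = -680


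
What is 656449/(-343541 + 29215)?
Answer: -656449/314326 ≈ -2.0884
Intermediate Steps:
656449/(-343541 + 29215) = 656449/(-314326) = 656449*(-1/314326) = -656449/314326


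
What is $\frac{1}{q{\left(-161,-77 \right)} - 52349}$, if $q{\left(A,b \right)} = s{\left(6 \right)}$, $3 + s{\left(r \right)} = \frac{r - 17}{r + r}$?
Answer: $- \frac{12}{628235} \approx -1.9101 \cdot 10^{-5}$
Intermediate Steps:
$s{\left(r \right)} = -3 + \frac{-17 + r}{2 r}$ ($s{\left(r \right)} = -3 + \frac{r - 17}{r + r} = -3 + \frac{-17 + r}{2 r}$)
$q{\left(A,b \right)} = - \frac{47}{12}$ ($q{\left(A,b \right)} = \frac{-17 - 30}{2 \cdot 6} = \frac{1}{2} \cdot \frac{1}{6} \left(-17 - 30\right) = \frac{1}{2} \cdot \frac{1}{6} \left(-47\right) = - \frac{47}{12}$)
$\frac{1}{q{\left(-161,-77 \right)} - 52349} = \frac{1}{- \frac{47}{12} - 52349} = \frac{1}{- \frac{628235}{12}} = - \frac{12}{628235}$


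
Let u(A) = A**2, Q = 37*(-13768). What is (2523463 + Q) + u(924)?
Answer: 2867823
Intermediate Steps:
Q = -509416
(2523463 + Q) + u(924) = (2523463 - 509416) + 924**2 = 2014047 + 853776 = 2867823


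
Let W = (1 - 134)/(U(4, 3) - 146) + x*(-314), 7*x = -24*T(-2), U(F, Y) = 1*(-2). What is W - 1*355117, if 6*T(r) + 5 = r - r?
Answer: -368829721/1036 ≈ -3.5601e+5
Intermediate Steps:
U(F, Y) = -2
T(r) = -5/6 (T(r) = -5/6 + (r - r)/6 = -5/6 + (1/6)*0 = -5/6 + 0 = -5/6)
x = 20/7 (x = (-24*(-5/6))/7 = (1/7)*20 = 20/7 ≈ 2.8571)
W = -928509/1036 (W = (1 - 134)/(-2 - 146) + (20/7)*(-314) = -133/(-148) - 6280/7 = -133*(-1/148) - 6280/7 = 133/148 - 6280/7 = -928509/1036 ≈ -896.24)
W - 1*355117 = -928509/1036 - 1*355117 = -928509/1036 - 355117 = -368829721/1036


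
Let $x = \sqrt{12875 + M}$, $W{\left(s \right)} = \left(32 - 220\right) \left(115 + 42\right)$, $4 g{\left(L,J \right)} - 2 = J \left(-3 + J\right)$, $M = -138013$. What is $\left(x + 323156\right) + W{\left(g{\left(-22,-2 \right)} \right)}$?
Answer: $293640 + i \sqrt{125138} \approx 2.9364 \cdot 10^{5} + 353.75 i$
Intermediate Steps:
$g{\left(L,J \right)} = \frac{1}{2} + \frac{J \left(-3 + J\right)}{4}$
$W{\left(s \right)} = -29516$ ($W{\left(s \right)} = \left(-188\right) 157 = -29516$)
$x = i \sqrt{125138}$ ($x = \sqrt{12875 - 138013} = \sqrt{-125138} = i \sqrt{125138} \approx 353.75 i$)
$\left(x + 323156\right) + W{\left(g{\left(-22,-2 \right)} \right)} = \left(i \sqrt{125138} + 323156\right) - 29516 = \left(323156 + i \sqrt{125138}\right) - 29516 = 293640 + i \sqrt{125138}$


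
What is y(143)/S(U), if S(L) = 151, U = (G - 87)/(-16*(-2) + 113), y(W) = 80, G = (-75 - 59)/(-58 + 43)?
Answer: 80/151 ≈ 0.52980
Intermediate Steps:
G = 134/15 (G = -134/(-15) = -134*(-1/15) = 134/15 ≈ 8.9333)
U = -1171/2175 (U = (134/15 - 87)/(-16*(-2) + 113) = -1171/(15*(32 + 113)) = -1171/15/145 = -1171/15*1/145 = -1171/2175 ≈ -0.53839)
y(143)/S(U) = 80/151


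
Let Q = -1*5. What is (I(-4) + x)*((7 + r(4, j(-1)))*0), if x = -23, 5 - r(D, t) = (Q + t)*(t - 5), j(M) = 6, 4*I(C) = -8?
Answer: 0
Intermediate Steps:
I(C) = -2 (I(C) = (¼)*(-8) = -2)
Q = -5
r(D, t) = 5 - (-5 + t)² (r(D, t) = 5 - (-5 + t)*(t - 5) = 5 - (-5 + t)*(-5 + t) = 5 - (-5 + t)²)
(I(-4) + x)*((7 + r(4, j(-1)))*0) = (-2 - 23)*((7 + (-20 - 1*6² + 10*6))*0) = -25*(7 + (-20 - 1*36 + 60))*0 = -25*(7 + (-20 - 36 + 60))*0 = -25*(7 + 4)*0 = -275*0 = -25*0 = 0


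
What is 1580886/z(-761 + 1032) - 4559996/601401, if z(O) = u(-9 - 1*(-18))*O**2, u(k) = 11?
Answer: -2733050907310/485842399251 ≈ -5.6254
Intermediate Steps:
z(O) = 11*O**2
1580886/z(-761 + 1032) - 4559996/601401 = 1580886/((11*(-761 + 1032)**2)) - 4559996/601401 = 1580886/((11*271**2)) - 4559996*1/601401 = 1580886/((11*73441)) - 4559996/601401 = 1580886/807851 - 4559996/601401 = -2733050907310/485842399251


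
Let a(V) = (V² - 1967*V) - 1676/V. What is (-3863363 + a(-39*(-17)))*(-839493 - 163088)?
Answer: 3142699747657501/663 ≈ 4.7401e+12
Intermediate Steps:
a(V) = V² - 1967*V - 1676/V
(-3863363 + a(-39*(-17)))*(-839493 - 163088) = (-3863363 + (-1676 + (-39*(-17))²*(-1967 - 39*(-17)))/((-39*(-17))))*(-839493 - 163088) = (-3863363 + (-1676 + 663²*(-1967 + 663))/663)*(-1002581) = (-3863363 + (-1676 + 439569*(-1304))/663)*(-1002581) = (-3863363 + (-1676 - 573197976)/663)*(-1002581) = (-3863363 + (1/663)*(-573199652))*(-1002581) = (-3863363 - 573199652/663)*(-1002581) = -3134609321/663*(-1002581) = 3142699747657501/663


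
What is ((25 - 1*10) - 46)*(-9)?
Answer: 279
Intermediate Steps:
((25 - 1*10) - 46)*(-9) = ((25 - 10) - 46)*(-9) = (15 - 46)*(-9) = -31*(-9) = 279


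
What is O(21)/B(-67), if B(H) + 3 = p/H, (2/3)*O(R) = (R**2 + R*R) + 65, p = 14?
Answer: -190347/430 ≈ -442.67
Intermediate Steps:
O(R) = 195/2 + 3*R**2 (O(R) = 3*((R**2 + R*R) + 65)/2 = 3*((R**2 + R**2) + 65)/2 = 3*(2*R**2 + 65)/2 = 3*(65 + 2*R**2)/2 = 195/2 + 3*R**2)
B(H) = -3 + 14/H
O(21)/B(-67) = (195/2 + 3*21**2)/(-3 + 14/(-67)) = (195/2 + 3*441)/(-3 + 14*(-1/67)) = (195/2 + 1323)/(-3 - 14/67) = 2841/(2*(-215/67)) = (2841/2)*(-67/215) = -190347/430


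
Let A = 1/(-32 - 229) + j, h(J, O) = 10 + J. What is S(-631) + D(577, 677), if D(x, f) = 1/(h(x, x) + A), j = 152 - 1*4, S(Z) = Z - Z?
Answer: 261/191834 ≈ 0.0013606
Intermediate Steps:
S(Z) = 0
j = 148 (j = 152 - 4 = 148)
A = 38627/261 (A = 1/(-32 - 229) + 148 = 1/(-261) + 148 = -1/261 + 148 = 38627/261 ≈ 148.00)
D(x, f) = 1/(41237/261 + x) (D(x, f) = 1/((10 + x) + 38627/261) = 1/(41237/261 + x))
S(-631) + D(577, 677) = 0 + 261/(41237 + 261*577) = 0 + 261/(41237 + 150597) = 0 + 261/191834 = 261/191834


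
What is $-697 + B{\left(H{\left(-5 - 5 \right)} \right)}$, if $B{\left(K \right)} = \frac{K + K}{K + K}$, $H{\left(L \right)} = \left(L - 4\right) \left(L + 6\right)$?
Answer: $-696$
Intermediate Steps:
$H{\left(L \right)} = \left(-4 + L\right) \left(6 + L\right)$
$B{\left(K \right)} = 1$ ($B{\left(K \right)} = \frac{2 K}{2 K} = 2 K \frac{1}{2 K} = 1$)
$-697 + B{\left(H{\left(-5 - 5 \right)} \right)} = -697 + 1 = -696$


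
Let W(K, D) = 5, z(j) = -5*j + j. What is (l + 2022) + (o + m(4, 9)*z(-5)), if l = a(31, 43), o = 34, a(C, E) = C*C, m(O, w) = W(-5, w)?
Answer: 3117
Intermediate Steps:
z(j) = -4*j
m(O, w) = 5
a(C, E) = C**2
l = 961 (l = 31**2 = 961)
(l + 2022) + (o + m(4, 9)*z(-5)) = (961 + 2022) + (34 + 5*(-4*(-5))) = 2983 + (34 + 5*20) = 2983 + (34 + 100) = 2983 + 134 = 3117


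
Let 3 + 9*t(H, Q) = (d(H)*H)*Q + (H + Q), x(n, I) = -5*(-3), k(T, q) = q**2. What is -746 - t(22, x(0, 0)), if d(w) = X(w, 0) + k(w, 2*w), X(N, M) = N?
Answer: -652888/9 ≈ -72543.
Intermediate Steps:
x(n, I) = 15
d(w) = w + 4*w**2 (d(w) = w + (2*w)**2 = w + 4*w**2)
t(H, Q) = -1/3 + H/9 + Q/9 + Q*H**2*(1 + 4*H)/9 (t(H, Q) = -1/3 + (((H*(1 + 4*H))*H)*Q + (H + Q))/9 = -1/3 + ((H**2*(1 + 4*H))*Q + (H + Q))/9 = -1/3 + (Q*H**2*(1 + 4*H) + (H + Q))/9 = -1/3 + (H + Q + Q*H**2*(1 + 4*H))/9 = -1/3 + (H/9 + Q/9 + Q*H**2*(1 + 4*H)/9) = -1/3 + H/9 + Q/9 + Q*H**2*(1 + 4*H)/9)
-746 - t(22, x(0, 0)) = -746 - (-1/3 + (1/9)*22 + (1/9)*15 + (1/9)*15*22**2*(1 + 4*22)) = -746 - (-1/3 + 22/9 + 5/3 + (1/9)*15*484*(1 + 88)) = -746 - (-1/3 + 22/9 + 5/3 + (1/9)*15*484*89) = -746 - (-1/3 + 22/9 + 5/3 + 215380/3) = -746 - 1*646174/9 = -746 - 646174/9 = -652888/9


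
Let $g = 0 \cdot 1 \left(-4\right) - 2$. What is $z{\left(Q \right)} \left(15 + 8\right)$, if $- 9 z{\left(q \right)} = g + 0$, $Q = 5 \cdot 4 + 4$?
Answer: $\frac{46}{9} \approx 5.1111$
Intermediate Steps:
$g = -2$ ($g = 0 \left(-4\right) - 2 = 0 - 2 = -2$)
$Q = 24$ ($Q = 20 + 4 = 24$)
$z{\left(q \right)} = \frac{2}{9}$ ($z{\left(q \right)} = - \frac{-2 + 0}{9} = \left(- \frac{1}{9}\right) \left(-2\right) = \frac{2}{9}$)
$z{\left(Q \right)} \left(15 + 8\right) = \frac{2 \left(15 + 8\right)}{9} = \frac{2}{9} \cdot 23 = \frac{46}{9}$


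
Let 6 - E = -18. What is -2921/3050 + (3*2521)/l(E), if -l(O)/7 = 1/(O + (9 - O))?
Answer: -207624797/21350 ≈ -9724.8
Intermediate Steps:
E = 24 (E = 6 - 1*(-18) = 6 + 18 = 24)
l(O) = -7/9 (l(O) = -7/(O + (9 - O)) = -7/9)
-2921/3050 + (3*2521)/l(E) = -2921/3050 + (3*2521)/(-7/9) = -2921*1/3050 + 7563*(-9/7) = -2921/3050 - 68067/7 = -207624797/21350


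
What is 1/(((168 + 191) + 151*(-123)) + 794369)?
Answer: 1/776155 ≈ 1.2884e-6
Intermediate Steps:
1/(((168 + 191) + 151*(-123)) + 794369) = 1/((359 - 18573) + 794369) = 1/(-18214 + 794369) = 1/776155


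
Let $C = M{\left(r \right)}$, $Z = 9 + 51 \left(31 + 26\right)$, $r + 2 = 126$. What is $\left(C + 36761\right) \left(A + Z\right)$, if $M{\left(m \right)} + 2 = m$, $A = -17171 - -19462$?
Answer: $192049781$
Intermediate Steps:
$r = 124$ ($r = -2 + 126 = 124$)
$Z = 2916$ ($Z = 9 + 51 \cdot 57 = 9 + 2907 = 2916$)
$A = 2291$ ($A = -17171 + 19462 = 2291$)
$M{\left(m \right)} = -2 + m$
$C = 122$ ($C = -2 + 124 = 122$)
$\left(C + 36761\right) \left(A + Z\right) = \left(122 + 36761\right) \left(2291 + 2916\right) = 36883 \cdot 5207 = 192049781$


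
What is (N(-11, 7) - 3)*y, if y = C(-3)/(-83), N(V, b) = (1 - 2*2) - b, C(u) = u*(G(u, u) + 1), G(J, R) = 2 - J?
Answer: -234/83 ≈ -2.8193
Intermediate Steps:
C(u) = u*(3 - u) (C(u) = u*((2 - u) + 1) = u*(3 - u))
N(V, b) = -3 - b (N(V, b) = (1 - 4) - b = -3 - b)
y = 18/83 (y = -3*(3 - 1*(-3))/(-83) = -3*(3 + 3)*(-1/83) = -3*6*(-1/83) = -18*(-1/83) = 18/83 ≈ 0.21687)
(N(-11, 7) - 3)*y = ((-3 - 1*7) - 3)*(18/83) = ((-3 - 7) - 3)*(18/83) = (-10 - 3)*(18/83) = -13*18/83 = -234/83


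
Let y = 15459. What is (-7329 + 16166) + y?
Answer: 24296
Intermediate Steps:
(-7329 + 16166) + y = (-7329 + 16166) + 15459 = 8837 + 15459 = 24296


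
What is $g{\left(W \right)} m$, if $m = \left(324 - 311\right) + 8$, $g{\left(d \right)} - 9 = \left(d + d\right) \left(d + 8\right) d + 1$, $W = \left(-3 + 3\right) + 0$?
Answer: $210$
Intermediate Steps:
$W = 0$ ($W = 0 + 0 = 0$)
$g{\left(d \right)} = 10 + 2 d^{2} \left(8 + d\right)$ ($g{\left(d \right)} = 9 + \left(\left(d + d\right) \left(d + 8\right) d + 1\right) = 9 + \left(2 d \left(8 + d\right) d + 1\right) = 9 + \left(2 d^{2} \left(8 + d\right) + 1\right) = 9 + \left(1 + 2 d^{2} \left(8 + d\right)\right) = 10 + 2 d^{2} \left(8 + d\right)$)
$m = 21$ ($m = 13 + 8 = 21$)
$g{\left(W \right)} m = \left(10 + 2 \cdot 0^{3} + 16 \cdot 0^{2}\right) 21 = \left(10 + 2 \cdot 0 + 16 \cdot 0\right) 21 = \left(10 + 0 + 0\right) 21 = 10 \cdot 21 = 210$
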